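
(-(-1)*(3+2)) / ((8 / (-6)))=-3.75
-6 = -6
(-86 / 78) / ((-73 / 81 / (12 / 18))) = 774 / 949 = 0.82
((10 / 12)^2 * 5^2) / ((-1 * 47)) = -625 / 1692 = -0.37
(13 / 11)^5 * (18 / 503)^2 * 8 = 962391456 / 40747352459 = 0.02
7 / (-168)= -1 / 24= -0.04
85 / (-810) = -17 / 162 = -0.10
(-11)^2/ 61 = 121/ 61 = 1.98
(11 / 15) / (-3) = -11 / 45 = -0.24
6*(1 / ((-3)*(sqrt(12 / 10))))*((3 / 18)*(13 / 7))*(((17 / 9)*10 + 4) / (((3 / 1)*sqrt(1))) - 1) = -2327*sqrt(30) / 3402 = -3.75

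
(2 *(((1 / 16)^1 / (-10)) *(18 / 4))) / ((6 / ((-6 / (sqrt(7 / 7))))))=9 / 160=0.06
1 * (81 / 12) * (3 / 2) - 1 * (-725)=5881 / 8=735.12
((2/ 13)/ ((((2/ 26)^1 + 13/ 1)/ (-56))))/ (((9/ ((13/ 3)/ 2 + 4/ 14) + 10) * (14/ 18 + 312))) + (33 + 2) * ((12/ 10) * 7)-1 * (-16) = 13054837511/ 42112400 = 310.00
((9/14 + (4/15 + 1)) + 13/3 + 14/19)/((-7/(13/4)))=-120679/37240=-3.24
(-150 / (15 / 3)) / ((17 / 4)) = -120 / 17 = -7.06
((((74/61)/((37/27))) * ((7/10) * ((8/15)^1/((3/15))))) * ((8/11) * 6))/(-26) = -12096/43615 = -0.28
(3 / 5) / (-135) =-1 / 225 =-0.00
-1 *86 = -86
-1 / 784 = -0.00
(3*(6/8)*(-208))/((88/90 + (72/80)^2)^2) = -379080000/2588881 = -146.43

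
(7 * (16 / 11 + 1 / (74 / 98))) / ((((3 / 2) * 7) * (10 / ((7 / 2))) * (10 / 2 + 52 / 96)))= 4524 / 38665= 0.12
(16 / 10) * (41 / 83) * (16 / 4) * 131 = 171872 / 415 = 414.15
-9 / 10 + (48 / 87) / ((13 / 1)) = -3233 / 3770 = -0.86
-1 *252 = -252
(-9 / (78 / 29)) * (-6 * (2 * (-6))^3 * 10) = -4510080 / 13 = -346929.23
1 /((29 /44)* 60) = 11 /435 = 0.03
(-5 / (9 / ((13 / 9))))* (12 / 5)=-52 / 27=-1.93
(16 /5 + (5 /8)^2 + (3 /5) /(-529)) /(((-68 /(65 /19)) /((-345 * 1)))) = 118487655 /1901824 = 62.30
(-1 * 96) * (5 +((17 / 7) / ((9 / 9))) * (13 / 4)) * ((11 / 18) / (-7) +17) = -3077164 / 147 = -20933.09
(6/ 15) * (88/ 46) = 88/ 115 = 0.77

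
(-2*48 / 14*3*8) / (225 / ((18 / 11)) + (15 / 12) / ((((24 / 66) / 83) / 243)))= -18432 / 7780465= -0.00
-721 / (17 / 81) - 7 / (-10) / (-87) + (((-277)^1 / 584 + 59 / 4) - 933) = -18803901113 / 4318680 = -4354.09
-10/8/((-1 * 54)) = 0.02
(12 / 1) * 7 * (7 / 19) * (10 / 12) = 25.79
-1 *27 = -27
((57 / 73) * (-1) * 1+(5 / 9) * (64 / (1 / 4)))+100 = 158627 / 657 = 241.44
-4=-4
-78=-78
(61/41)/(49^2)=61/98441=0.00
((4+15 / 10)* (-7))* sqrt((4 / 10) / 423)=-77* sqrt(470) / 1410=-1.18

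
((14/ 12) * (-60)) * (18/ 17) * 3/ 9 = -420/ 17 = -24.71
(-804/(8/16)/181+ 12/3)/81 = -884/14661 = -0.06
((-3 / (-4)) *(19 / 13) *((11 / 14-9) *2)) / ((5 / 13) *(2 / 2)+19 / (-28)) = 6555 / 107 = 61.26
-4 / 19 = -0.21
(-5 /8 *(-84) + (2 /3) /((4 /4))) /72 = 0.74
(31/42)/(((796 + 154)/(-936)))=-2418/3325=-0.73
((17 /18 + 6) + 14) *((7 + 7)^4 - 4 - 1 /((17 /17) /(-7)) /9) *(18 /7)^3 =4692043980 /343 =13679428.51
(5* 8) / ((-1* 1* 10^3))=-1 / 25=-0.04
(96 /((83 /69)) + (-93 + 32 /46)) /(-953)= 0.01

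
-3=-3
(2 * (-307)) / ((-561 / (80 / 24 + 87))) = 166394 / 1683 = 98.87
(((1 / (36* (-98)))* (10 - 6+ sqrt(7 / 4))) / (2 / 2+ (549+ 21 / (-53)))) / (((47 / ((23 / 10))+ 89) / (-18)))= 1219* sqrt(7) / 28740535656+ 1219 / 3592566957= 0.00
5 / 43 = 0.12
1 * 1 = 1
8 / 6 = 4 / 3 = 1.33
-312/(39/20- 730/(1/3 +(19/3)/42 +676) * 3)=177292960/731519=242.36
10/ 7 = 1.43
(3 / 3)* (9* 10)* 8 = 720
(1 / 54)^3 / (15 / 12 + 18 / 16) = 1 / 373977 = 0.00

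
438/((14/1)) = 219/7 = 31.29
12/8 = 3/2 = 1.50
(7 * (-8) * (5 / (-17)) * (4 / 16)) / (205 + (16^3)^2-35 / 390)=0.00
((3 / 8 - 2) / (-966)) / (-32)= -13 / 247296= -0.00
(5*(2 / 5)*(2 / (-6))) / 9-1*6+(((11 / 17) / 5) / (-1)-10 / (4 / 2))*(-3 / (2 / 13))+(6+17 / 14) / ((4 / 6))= 6732577 / 64260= 104.77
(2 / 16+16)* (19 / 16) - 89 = -8941 / 128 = -69.85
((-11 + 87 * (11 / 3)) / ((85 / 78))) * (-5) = -24024 / 17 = -1413.18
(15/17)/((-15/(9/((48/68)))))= -3/4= -0.75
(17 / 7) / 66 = 17 / 462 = 0.04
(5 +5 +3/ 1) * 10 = 130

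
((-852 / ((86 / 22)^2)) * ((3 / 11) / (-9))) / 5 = 3124 / 9245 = 0.34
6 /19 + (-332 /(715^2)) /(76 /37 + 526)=29964825452 /94888983475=0.32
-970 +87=-883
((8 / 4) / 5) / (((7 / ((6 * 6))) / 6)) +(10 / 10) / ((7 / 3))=447 / 35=12.77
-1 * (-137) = 137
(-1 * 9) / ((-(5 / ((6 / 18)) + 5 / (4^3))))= 576 / 965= 0.60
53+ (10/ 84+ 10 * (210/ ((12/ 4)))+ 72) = 34655/ 42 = 825.12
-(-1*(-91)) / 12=-7.58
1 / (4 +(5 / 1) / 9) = 9 / 41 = 0.22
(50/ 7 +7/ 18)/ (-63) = -949/ 7938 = -0.12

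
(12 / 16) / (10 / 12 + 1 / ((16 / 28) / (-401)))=-9 / 8411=-0.00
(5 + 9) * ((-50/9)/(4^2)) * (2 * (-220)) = 19250/9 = 2138.89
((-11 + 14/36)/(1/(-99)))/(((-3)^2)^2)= 2101/162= 12.97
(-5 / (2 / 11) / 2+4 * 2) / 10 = -23 / 40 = -0.58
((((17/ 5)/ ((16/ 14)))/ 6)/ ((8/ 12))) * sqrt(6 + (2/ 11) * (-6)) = 357 * sqrt(66)/ 1760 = 1.65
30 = 30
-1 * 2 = -2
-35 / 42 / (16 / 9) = -15 / 32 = -0.47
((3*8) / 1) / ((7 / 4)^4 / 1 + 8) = 2048 / 1483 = 1.38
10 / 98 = 5 / 49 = 0.10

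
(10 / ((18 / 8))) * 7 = 280 / 9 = 31.11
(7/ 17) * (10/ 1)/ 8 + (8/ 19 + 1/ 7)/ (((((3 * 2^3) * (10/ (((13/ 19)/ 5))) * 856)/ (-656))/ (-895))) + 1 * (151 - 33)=4366239497/ 36772904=118.74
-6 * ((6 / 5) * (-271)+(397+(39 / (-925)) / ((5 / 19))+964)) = -28739004 / 4625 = -6213.84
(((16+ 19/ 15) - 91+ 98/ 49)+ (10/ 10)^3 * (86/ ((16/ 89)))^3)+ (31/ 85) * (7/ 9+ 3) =2522247041743/ 23040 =109472527.85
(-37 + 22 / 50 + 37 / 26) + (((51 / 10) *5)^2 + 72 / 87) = 23220963 / 37700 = 615.94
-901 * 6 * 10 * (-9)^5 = 3192188940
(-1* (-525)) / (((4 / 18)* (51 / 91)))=143325 / 34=4215.44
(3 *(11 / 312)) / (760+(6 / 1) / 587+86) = 6457 / 51647232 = 0.00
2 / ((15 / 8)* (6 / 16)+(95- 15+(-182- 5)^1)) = -0.02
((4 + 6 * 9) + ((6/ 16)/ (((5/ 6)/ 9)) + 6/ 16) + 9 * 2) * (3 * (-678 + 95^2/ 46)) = -116247.34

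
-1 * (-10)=10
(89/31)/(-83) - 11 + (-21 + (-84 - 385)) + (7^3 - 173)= -851752/2573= -331.03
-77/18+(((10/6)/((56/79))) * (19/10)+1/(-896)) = 217/1152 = 0.19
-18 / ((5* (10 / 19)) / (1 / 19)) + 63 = 1566 / 25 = 62.64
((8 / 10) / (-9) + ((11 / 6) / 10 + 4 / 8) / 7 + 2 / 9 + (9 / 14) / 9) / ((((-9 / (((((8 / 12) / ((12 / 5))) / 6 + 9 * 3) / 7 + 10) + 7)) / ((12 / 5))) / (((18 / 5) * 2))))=-12.11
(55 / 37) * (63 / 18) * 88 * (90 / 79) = 1524600 / 2923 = 521.59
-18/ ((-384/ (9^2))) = 243/ 64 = 3.80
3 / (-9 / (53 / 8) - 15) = -53 / 289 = -0.18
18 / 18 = 1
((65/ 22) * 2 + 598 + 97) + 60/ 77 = 54030/ 77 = 701.69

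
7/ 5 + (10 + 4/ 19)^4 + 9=7089119172/ 651605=10879.47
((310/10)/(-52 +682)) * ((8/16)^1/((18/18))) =31/1260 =0.02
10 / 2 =5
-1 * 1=-1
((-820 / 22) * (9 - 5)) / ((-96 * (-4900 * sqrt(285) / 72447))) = -52111 * sqrt(285) / 646800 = -1.36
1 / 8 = 0.12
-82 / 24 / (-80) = 41 / 960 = 0.04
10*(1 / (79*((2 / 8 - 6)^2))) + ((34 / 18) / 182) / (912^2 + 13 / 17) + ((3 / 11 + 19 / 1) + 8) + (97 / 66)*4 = 353005830096407993 / 10647026701629318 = 33.16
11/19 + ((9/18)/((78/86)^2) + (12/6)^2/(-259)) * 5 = 53005343/14969682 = 3.54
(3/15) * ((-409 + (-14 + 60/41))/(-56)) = 2469/1640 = 1.51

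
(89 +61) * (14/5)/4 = 105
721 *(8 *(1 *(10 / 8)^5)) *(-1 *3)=-52807.62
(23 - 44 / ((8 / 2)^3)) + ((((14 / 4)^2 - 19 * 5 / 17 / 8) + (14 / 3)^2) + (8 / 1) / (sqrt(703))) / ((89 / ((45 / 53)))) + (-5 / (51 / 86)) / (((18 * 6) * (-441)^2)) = 360 * sqrt(703) / 3316051 + 457393878024263 / 20211427034064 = 22.63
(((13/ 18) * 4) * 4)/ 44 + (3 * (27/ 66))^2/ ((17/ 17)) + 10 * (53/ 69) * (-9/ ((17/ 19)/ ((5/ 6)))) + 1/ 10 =-532396627/ 8515980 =-62.52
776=776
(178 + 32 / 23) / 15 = 4126 / 345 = 11.96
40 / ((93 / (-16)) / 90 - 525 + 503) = -1.81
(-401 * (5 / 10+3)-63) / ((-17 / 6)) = 8799 / 17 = 517.59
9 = 9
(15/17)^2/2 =225/578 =0.39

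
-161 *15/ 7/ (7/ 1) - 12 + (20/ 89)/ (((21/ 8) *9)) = -1030727/ 16821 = -61.28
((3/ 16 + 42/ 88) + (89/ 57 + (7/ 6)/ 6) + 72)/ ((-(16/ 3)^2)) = -2239763/ 856064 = -2.62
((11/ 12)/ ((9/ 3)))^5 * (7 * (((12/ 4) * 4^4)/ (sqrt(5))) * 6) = 38.42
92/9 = 10.22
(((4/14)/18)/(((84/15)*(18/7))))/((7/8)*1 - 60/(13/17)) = -65/4575123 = -0.00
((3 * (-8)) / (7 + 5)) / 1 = -2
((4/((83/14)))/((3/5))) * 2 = 2.25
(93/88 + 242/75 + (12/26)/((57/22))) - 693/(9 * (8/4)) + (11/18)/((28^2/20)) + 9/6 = -3896870693/119819700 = -32.52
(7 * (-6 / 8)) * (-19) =399 / 4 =99.75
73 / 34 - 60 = -1967 / 34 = -57.85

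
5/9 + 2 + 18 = 185/9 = 20.56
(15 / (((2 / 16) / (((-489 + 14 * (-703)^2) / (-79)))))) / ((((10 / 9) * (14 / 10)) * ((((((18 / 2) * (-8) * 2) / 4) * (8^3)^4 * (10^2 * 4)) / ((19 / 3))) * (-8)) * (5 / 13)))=-1708853939 / 121605986032025600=-0.00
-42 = -42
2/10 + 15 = 15.20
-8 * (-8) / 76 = 16 / 19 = 0.84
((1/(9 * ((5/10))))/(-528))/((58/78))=-13/22968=-0.00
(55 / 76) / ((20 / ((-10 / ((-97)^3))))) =55 / 138726296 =0.00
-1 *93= -93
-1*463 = -463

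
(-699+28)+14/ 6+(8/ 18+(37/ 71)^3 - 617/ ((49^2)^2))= -12405974091230260/ 18569571216399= -668.08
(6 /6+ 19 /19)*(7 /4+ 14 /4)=10.50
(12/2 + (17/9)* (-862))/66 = -7300/297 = -24.58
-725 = -725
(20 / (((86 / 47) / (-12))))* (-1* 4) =22560 / 43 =524.65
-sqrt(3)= -1.73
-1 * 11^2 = -121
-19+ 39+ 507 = 527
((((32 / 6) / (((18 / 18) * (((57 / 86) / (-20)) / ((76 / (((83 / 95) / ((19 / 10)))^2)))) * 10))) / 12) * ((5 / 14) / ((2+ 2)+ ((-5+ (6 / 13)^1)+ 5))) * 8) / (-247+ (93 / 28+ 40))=46623640960 / 30762478161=1.52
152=152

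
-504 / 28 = -18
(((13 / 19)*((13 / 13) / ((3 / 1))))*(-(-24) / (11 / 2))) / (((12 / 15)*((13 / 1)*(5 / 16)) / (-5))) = -320 / 209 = -1.53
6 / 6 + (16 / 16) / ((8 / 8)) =2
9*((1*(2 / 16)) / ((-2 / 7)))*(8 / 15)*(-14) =147 / 5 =29.40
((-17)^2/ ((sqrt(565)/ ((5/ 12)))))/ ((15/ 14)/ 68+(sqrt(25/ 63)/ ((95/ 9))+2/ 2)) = -177732688 * sqrt(3955)/ 38013412553+24010902034 * sqrt(565)/ 114040237659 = 4.71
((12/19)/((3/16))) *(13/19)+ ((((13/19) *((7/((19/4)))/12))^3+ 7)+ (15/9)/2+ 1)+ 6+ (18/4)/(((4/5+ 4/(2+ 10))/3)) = 627316071911/21594059379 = 29.05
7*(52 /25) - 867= -21311 /25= -852.44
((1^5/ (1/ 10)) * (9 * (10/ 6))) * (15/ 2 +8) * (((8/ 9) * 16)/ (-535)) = -19840/ 321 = -61.81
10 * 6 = 60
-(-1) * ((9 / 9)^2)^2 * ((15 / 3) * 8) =40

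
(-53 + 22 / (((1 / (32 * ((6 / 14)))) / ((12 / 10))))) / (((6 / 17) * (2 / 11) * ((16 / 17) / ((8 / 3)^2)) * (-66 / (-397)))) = 1241066861 / 5670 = 218883.04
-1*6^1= -6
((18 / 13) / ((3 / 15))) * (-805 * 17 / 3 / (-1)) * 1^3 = 410550 / 13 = 31580.77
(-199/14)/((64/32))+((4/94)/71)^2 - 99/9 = -5645733371/311795932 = -18.11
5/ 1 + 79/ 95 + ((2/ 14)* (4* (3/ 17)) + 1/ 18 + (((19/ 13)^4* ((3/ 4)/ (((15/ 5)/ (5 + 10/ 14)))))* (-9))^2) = 4006026373789111171/ 1161951310914030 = 3447.67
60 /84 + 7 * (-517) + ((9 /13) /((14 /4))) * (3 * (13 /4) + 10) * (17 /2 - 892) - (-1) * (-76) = -7145.76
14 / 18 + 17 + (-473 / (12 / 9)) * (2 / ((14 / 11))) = -136001 / 252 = -539.69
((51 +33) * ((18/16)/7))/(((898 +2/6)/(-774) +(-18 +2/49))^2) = 174763349334/4732430422225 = 0.04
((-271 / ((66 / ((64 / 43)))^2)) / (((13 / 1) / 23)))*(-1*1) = 6382592 / 26176293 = 0.24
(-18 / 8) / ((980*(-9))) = 1 / 3920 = 0.00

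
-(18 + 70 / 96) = -18.73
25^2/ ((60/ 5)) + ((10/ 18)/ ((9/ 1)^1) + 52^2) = 892991/ 324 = 2756.15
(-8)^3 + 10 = -502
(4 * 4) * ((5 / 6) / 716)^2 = 25 / 1153476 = 0.00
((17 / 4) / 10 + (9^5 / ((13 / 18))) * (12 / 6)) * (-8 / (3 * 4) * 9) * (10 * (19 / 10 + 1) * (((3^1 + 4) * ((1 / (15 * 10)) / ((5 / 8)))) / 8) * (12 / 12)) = -17261248543 / 65000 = -265557.67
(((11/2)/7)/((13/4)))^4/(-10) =-117128/342874805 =-0.00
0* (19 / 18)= 0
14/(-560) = -1/40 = -0.02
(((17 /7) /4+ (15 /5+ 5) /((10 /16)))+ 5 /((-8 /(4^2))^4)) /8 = 13077 /1120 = 11.68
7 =7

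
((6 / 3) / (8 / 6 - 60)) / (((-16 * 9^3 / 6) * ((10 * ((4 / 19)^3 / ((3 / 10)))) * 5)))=6859 / 608256000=0.00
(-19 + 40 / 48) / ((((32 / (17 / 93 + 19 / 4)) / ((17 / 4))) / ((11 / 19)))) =-37402805 / 5428224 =-6.89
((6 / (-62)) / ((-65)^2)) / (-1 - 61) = 3 / 8120450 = 0.00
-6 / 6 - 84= -85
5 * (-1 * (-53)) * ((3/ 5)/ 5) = 159/ 5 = 31.80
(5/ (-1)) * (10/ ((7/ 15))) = -750/ 7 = -107.14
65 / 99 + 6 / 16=817 / 792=1.03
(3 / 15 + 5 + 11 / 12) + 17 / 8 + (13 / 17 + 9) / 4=21793 / 2040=10.68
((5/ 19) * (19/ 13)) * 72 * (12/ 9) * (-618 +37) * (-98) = 27330240/ 13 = 2102326.15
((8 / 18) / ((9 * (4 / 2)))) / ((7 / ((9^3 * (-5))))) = -90 / 7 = -12.86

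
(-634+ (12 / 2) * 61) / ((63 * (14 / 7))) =-134 / 63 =-2.13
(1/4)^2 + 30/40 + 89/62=1115/496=2.25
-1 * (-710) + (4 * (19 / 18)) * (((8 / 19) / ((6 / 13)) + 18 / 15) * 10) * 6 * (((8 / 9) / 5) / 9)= 2626478 / 3645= 720.57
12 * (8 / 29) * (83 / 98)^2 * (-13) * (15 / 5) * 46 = -296612784 / 69629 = -4259.90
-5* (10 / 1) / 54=-25 / 27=-0.93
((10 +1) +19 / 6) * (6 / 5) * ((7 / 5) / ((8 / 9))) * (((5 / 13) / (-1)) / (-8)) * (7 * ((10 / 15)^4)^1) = 833 / 468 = 1.78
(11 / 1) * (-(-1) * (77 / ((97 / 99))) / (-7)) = -11979 / 97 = -123.49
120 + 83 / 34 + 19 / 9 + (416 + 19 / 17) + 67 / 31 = 5158783 / 9486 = 543.83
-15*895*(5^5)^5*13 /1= -52012503147125244140625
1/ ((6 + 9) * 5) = 1/ 75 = 0.01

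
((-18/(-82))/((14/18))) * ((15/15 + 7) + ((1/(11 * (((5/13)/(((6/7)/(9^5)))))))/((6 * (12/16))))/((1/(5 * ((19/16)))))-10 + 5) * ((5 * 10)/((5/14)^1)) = 818420375/6904359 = 118.54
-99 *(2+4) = -594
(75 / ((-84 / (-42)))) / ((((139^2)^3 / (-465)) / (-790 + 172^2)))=-502095375 / 7212549413161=-0.00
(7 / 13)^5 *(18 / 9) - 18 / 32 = -2803813 / 5940688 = -0.47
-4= -4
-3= -3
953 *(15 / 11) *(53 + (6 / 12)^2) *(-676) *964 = -496052338860 / 11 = -45095667169.09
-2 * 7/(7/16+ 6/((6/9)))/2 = -112/151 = -0.74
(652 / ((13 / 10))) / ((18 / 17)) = 473.68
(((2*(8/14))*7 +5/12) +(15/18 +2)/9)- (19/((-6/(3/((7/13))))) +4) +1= 17671/756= 23.37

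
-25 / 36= -0.69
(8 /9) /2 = 4 /9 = 0.44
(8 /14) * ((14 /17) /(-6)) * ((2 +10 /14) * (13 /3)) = -988 /1071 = -0.92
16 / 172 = 4 / 43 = 0.09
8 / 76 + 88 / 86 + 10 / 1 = 9092 / 817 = 11.13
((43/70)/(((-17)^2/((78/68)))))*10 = 1677/68782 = 0.02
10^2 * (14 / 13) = 1400 / 13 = 107.69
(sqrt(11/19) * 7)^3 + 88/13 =157.87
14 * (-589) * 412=-3397352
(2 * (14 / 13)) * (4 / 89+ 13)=32508 / 1157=28.10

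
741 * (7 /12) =1729 /4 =432.25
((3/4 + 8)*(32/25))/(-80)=-7/50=-0.14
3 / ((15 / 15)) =3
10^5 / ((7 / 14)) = 200000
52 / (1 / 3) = 156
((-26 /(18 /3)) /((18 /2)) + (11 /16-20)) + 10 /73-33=-52.66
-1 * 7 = -7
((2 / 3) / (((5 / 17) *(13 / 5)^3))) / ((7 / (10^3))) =850000 / 46137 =18.42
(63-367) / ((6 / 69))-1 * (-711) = -2785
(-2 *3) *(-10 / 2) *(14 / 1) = 420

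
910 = 910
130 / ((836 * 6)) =65 / 2508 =0.03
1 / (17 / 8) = 8 / 17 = 0.47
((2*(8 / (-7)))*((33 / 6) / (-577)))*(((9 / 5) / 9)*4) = 352 / 20195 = 0.02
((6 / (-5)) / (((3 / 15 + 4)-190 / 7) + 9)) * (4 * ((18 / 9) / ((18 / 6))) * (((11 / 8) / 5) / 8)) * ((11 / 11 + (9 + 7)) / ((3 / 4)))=1309 / 7320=0.18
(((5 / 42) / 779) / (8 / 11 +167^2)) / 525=11 / 1053932991930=0.00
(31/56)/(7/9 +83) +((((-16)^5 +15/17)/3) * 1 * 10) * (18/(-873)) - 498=14949490241429/208882128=71569.03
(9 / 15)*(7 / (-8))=-21 / 40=-0.52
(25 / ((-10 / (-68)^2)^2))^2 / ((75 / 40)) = 228581619826688 / 15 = 15238774655112.53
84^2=7056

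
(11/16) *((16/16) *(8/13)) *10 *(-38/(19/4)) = -440/13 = -33.85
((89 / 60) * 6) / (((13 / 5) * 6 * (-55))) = -89 / 8580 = -0.01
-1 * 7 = -7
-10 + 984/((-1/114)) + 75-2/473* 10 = -112111.04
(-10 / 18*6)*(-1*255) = 850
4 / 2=2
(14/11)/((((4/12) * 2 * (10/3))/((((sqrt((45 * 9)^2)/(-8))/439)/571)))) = -5103/44117744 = -0.00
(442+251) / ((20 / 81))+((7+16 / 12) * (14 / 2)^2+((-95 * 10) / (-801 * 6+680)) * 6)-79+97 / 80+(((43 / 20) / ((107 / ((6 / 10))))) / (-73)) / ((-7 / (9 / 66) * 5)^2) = 4497916686068095973 / 1433106860955000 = 3138.58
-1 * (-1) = 1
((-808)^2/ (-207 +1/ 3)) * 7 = -3427536/ 155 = -22113.14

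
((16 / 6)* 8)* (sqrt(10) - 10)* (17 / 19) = -130.52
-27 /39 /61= -9 /793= -0.01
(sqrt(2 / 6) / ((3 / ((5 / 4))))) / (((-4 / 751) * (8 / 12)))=-3755 * sqrt(3) / 96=-67.75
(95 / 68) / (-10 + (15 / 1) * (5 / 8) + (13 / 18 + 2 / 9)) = 1710 / 391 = 4.37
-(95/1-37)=-58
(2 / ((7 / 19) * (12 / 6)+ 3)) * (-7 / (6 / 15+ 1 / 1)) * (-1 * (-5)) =-950 / 71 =-13.38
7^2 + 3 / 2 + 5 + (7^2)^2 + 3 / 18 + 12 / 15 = 2457.47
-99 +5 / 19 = -1876 / 19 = -98.74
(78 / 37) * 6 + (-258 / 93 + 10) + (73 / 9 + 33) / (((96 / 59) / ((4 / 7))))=29753281 / 867132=34.31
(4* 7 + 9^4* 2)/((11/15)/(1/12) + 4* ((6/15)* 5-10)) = -32875/58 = -566.81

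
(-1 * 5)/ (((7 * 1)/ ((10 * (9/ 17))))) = -450/ 119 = -3.78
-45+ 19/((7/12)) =-87/7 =-12.43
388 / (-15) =-388 / 15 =-25.87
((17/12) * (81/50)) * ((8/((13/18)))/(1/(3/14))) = 12393/2275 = 5.45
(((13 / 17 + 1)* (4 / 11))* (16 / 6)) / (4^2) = 20 / 187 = 0.11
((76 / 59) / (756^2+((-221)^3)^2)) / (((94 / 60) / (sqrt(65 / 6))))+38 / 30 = 380 * sqrt(390) / 323075119636610461+19 / 15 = 1.27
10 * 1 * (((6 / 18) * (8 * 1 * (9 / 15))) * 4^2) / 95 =256 / 95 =2.69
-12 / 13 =-0.92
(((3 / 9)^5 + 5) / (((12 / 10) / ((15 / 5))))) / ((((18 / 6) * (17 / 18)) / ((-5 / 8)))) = -3800 / 1377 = -2.76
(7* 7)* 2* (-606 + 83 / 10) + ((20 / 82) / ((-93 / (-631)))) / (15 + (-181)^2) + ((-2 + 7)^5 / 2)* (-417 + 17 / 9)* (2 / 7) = -1600220103087577 / 6561181620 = -243892.06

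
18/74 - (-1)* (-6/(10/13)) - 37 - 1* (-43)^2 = -350308/185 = -1893.56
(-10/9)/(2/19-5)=190/837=0.23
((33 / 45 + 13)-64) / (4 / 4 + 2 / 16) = -6032 / 135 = -44.68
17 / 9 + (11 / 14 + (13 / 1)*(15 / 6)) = 2216 / 63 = 35.17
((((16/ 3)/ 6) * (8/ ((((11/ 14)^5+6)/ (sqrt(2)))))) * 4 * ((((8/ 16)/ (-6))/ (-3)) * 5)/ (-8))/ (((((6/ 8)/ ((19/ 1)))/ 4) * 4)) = -326996992 * sqrt(2)/ 164656557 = -2.81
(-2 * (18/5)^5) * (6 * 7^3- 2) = -7769903616/3125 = -2486369.16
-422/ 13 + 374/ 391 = -9420/ 299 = -31.51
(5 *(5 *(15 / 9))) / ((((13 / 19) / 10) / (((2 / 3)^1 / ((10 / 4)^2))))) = 7600 / 117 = 64.96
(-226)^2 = 51076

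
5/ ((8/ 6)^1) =15/ 4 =3.75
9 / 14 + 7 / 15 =233 / 210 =1.11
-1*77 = -77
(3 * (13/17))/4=39/68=0.57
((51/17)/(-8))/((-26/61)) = 183/208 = 0.88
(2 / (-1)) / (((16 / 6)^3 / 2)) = -27 / 128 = -0.21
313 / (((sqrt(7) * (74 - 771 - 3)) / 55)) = -3443 * sqrt(7) / 980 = -9.30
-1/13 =-0.08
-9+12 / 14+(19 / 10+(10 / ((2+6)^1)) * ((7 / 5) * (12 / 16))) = -2761 / 560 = -4.93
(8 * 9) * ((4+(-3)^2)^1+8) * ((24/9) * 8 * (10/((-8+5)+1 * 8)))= 64512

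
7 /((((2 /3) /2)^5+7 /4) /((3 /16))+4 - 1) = 5103 /9007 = 0.57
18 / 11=1.64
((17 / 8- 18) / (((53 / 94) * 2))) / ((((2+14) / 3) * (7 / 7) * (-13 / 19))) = 340233 / 88192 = 3.86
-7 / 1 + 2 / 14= -6.86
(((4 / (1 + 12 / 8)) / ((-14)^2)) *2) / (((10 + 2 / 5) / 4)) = 4 / 637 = 0.01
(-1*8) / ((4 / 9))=-18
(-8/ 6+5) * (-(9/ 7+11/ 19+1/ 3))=-9647/ 1197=-8.06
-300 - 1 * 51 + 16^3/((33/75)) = 98539/11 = 8958.09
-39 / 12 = -13 / 4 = -3.25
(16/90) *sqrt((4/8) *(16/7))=0.19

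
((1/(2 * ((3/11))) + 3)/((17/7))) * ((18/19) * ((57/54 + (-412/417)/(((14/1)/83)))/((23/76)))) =-4877858/163047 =-29.92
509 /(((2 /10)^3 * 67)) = 63625 /67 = 949.63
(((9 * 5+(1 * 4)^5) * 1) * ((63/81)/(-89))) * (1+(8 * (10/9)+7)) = -1137416/7209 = -157.78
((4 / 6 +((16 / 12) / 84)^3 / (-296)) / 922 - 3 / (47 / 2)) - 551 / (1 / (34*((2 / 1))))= -37468.13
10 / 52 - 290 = -289.81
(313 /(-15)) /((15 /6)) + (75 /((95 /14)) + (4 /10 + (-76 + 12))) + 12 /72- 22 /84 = -608368 /9975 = -60.99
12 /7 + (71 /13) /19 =2.00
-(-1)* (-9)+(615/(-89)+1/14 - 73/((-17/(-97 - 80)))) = -16435061/21182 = -775.90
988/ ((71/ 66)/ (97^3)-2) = -494.00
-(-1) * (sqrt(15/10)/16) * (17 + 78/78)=9 * sqrt(6)/16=1.38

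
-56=-56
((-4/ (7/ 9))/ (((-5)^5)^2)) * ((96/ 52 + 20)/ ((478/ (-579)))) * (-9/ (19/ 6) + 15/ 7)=-275265864/ 28248212890625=-0.00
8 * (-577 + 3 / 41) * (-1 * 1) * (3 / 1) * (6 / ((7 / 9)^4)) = 227018.42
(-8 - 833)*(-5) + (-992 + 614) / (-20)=42239 / 10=4223.90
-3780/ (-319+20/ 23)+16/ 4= 4304/ 271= 15.88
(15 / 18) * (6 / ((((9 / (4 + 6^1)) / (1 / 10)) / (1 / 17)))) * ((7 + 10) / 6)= 5 / 54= 0.09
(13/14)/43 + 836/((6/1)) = 251675/1806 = 139.35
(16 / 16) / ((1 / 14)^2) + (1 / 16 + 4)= 3201 / 16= 200.06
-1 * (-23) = 23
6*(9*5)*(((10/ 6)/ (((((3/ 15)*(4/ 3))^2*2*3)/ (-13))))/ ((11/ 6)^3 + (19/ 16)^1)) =-1865.55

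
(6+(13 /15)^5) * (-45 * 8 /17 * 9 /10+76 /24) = -103.12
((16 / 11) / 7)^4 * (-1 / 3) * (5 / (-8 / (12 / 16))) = 10240 / 35153041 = 0.00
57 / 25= 2.28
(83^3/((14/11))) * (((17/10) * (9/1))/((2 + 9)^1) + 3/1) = 39453303/20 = 1972665.15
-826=-826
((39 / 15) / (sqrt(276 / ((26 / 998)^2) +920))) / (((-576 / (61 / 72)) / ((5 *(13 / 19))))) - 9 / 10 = -9 / 10 - 134017 *sqrt(17219939) / 27137521787904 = -0.90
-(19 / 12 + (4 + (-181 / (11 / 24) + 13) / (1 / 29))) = 1461211 / 132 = 11069.78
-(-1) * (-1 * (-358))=358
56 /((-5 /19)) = -1064 /5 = -212.80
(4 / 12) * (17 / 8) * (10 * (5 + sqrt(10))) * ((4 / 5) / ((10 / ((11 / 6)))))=187 * sqrt(10) / 180 + 187 / 36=8.48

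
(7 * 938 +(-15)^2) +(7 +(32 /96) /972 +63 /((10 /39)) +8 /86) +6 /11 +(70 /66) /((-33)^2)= 5878199638243 /834457140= 7044.34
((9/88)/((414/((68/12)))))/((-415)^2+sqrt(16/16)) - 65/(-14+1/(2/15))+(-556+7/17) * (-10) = 197898916913569/35555713248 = 5565.88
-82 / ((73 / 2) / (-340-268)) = 1365.92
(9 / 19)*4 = 36 / 19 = 1.89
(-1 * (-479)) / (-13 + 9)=-479 / 4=-119.75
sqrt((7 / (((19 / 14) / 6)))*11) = 14*sqrt(627) / 19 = 18.45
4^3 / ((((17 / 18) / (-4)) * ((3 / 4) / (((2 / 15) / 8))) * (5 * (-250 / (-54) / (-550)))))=304128 / 2125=143.12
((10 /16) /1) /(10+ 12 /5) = 25 /496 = 0.05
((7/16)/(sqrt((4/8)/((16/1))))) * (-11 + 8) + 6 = 6 - 21 * sqrt(2)/4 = -1.42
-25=-25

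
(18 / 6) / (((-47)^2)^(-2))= 14639043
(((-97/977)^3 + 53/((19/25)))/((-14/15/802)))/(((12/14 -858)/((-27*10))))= -6689160488089863/354378436540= -18875.75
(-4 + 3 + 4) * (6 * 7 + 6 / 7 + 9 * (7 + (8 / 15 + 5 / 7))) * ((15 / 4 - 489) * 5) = -11931327 / 14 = -852237.64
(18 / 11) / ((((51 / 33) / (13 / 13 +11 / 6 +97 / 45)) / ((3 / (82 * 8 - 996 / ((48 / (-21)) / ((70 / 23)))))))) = 61962 / 7750385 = 0.01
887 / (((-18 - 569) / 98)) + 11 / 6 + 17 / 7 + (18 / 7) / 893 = -3166352971 / 22016022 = -143.82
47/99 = 0.47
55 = 55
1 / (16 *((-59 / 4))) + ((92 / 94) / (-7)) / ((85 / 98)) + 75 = 70555521 / 942820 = 74.83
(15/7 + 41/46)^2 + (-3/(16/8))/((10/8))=4150541/518420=8.01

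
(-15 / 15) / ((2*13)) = -1 / 26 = -0.04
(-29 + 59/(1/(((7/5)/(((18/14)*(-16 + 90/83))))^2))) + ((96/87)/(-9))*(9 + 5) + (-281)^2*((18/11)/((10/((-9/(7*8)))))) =-29204123009434379/13860695910600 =-2106.97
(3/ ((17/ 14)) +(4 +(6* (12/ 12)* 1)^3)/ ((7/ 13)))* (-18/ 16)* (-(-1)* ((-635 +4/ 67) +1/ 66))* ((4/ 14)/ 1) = 205999281069/ 2455684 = 83886.72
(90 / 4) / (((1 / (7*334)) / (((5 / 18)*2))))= 29225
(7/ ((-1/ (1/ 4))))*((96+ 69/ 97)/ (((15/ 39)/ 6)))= -2561013/ 970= -2640.22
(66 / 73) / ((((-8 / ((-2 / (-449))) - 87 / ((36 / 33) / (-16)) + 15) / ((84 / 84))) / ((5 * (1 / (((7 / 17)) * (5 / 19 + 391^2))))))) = -3553 / 24986123764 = -0.00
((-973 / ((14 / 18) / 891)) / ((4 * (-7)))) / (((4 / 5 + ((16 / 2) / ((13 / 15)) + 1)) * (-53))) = -24150555 / 354676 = -68.09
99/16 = 6.19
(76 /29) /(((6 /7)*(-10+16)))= 133 /261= 0.51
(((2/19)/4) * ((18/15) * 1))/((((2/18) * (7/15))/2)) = 162/133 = 1.22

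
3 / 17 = 0.18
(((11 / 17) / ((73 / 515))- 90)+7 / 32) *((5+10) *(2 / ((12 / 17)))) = -16920565 / 4672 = -3621.70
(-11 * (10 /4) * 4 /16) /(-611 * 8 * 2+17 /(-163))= 1793 /2549608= 0.00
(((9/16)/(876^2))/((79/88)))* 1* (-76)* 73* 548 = -28633/11534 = -2.48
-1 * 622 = -622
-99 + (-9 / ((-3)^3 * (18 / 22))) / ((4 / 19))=-10483 / 108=-97.06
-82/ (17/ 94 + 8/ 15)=-114.82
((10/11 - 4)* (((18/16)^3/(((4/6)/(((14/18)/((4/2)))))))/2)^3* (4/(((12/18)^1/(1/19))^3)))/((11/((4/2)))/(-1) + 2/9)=20331439842231/246278750512087040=0.00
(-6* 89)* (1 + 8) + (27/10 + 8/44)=-528343/110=-4803.12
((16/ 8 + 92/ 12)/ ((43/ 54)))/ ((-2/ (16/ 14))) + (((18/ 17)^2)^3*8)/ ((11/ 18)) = 919834152264/ 79919490959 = 11.51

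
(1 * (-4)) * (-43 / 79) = 172 / 79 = 2.18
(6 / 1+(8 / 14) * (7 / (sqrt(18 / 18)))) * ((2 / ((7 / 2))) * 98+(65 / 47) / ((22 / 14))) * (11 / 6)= 147035 / 141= 1042.80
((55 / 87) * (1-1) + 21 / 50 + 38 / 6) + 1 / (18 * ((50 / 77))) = 1231 / 180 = 6.84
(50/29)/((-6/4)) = -100/87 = -1.15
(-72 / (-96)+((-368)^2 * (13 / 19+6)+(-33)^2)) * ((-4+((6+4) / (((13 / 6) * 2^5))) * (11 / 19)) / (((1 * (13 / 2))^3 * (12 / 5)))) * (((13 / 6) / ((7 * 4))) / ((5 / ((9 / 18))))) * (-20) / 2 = 2665242452035 / 6395695488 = 416.72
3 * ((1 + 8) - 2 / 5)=129 / 5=25.80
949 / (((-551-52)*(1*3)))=-949 / 1809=-0.52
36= 36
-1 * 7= -7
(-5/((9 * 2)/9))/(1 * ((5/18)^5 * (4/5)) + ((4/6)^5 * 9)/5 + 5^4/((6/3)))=-5904900/738675497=-0.01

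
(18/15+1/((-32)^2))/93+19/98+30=704780021/23331840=30.21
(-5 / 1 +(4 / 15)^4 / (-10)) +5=-128 / 253125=-0.00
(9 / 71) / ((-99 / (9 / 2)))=-9 / 1562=-0.01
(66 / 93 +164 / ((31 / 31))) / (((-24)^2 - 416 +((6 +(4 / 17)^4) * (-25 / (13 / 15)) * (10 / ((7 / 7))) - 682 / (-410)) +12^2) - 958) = -1136511172290 / 16449739250527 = -0.07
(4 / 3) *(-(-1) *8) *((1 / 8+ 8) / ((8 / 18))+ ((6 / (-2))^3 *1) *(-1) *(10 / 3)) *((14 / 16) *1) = 8085 / 8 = 1010.62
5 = 5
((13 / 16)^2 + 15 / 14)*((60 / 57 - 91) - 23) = -3329519 / 17024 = -195.58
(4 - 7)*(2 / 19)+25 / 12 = 403 / 228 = 1.77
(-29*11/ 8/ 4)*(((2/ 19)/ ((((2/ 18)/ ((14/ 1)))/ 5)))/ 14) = -14355/ 304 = -47.22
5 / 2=2.50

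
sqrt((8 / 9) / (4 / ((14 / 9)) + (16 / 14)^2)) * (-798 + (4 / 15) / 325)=-382.07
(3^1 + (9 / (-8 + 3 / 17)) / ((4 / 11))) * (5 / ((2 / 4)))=-435 / 266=-1.64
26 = 26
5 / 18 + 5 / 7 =0.99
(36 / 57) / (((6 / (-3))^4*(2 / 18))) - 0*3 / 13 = 27 / 76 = 0.36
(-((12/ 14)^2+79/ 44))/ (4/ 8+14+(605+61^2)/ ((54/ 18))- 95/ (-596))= -812795/ 467943091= -0.00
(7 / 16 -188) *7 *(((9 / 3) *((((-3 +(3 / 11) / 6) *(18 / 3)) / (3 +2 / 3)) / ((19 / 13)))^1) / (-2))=-479274705 / 73568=-6514.72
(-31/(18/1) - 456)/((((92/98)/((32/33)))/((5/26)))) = -734020/8073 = -90.92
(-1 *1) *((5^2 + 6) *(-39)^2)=-47151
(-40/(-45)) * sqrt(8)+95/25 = 16 * sqrt(2)/9+19/5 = 6.31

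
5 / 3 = 1.67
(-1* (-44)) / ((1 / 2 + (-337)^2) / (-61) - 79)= -5368 / 236777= -0.02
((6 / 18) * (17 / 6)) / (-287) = -17 / 5166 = -0.00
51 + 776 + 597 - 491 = 933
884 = 884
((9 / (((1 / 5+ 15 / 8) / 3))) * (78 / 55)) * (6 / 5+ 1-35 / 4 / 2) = -183222 / 4565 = -40.14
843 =843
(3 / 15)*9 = 9 / 5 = 1.80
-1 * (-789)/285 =263/95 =2.77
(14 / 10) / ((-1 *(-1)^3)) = 1.40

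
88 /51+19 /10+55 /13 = 52087 /6630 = 7.86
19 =19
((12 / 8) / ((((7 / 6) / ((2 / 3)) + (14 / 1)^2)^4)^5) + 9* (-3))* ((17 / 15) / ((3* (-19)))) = 1406763529865150055307222070078596676806053736038317848198457 / 2620441869356652063807570522695425182285786371069177474868285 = 0.54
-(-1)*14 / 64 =7 / 32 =0.22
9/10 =0.90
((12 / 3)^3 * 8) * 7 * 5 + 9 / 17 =304649 / 17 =17920.53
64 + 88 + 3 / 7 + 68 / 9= 10079 / 63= 159.98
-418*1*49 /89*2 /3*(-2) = 81928 /267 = 306.85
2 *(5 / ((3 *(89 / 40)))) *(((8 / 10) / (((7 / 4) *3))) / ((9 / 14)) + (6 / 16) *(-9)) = -4.70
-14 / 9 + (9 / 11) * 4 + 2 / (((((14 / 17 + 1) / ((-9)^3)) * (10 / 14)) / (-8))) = 8956.66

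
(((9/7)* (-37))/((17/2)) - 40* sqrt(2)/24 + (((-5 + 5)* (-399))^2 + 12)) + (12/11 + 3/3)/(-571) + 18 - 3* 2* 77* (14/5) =-1271.56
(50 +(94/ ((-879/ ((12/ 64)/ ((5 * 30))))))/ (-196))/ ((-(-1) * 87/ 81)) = 31011120423/ 666164800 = 46.55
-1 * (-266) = 266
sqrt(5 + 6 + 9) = 2 * sqrt(5) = 4.47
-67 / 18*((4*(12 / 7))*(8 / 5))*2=-8576 / 105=-81.68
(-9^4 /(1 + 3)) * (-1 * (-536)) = -879174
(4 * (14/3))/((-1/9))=-168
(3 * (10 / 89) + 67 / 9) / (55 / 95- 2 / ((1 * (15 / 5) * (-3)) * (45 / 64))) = 5329215 / 612943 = 8.69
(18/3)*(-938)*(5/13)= -28140/13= -2164.62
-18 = -18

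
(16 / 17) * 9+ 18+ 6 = 552 / 17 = 32.47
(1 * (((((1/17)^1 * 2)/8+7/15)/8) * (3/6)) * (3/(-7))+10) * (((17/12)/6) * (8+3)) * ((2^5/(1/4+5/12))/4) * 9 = 12550197/4480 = 2801.38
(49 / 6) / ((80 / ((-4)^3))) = -98 / 15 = -6.53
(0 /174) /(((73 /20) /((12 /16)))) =0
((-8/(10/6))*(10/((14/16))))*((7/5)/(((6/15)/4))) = -768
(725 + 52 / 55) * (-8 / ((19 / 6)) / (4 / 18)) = -8624232 / 1045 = -8252.85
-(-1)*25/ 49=25/ 49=0.51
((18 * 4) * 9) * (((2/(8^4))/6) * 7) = 189/512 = 0.37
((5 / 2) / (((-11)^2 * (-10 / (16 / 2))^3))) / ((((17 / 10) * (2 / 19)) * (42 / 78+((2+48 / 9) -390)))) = 23712 / 153277355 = 0.00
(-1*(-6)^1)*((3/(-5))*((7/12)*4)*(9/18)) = -21/5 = -4.20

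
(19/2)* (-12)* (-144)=16416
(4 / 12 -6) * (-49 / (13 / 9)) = 2499 / 13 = 192.23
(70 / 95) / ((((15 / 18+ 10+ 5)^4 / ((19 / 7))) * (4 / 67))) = 43416 / 81450625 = 0.00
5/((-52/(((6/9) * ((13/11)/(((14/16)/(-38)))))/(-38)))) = -0.09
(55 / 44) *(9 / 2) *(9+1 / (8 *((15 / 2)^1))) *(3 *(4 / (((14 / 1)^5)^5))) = 4869 / 359990366446786984916121812992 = 0.00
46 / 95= 0.48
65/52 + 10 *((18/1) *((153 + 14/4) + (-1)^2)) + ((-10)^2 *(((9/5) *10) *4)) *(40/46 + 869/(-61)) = -381382385/5612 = -67958.37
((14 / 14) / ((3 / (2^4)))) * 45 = 240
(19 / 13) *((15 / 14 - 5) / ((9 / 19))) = -12.12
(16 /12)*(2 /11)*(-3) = -8 /11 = -0.73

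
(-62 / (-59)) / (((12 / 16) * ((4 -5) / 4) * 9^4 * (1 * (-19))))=992 / 22064643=0.00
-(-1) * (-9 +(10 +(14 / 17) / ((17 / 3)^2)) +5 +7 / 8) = 271223 / 39304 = 6.90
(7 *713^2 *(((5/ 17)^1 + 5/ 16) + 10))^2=105401267722157922025/ 73984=1424649488026572.26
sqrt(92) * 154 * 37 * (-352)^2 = 1412009984 * sqrt(23) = 6771761992.50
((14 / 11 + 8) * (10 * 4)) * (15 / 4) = 15300 / 11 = 1390.91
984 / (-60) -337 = -1767 / 5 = -353.40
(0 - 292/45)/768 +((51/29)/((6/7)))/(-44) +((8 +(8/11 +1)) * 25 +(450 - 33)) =1819414913/2756160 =660.13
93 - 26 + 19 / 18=1225 / 18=68.06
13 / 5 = 2.60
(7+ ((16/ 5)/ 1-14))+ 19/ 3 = 38/ 15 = 2.53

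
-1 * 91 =-91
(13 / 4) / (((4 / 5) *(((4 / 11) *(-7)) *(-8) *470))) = 143 / 336896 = 0.00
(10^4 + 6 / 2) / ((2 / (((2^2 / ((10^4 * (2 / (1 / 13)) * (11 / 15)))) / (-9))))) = -0.01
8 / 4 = 2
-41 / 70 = -0.59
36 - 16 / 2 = 28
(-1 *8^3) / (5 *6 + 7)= -13.84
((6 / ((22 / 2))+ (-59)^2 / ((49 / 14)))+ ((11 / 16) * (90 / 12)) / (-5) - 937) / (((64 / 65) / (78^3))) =542343829365 / 19712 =27513384.20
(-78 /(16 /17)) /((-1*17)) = 39 /8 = 4.88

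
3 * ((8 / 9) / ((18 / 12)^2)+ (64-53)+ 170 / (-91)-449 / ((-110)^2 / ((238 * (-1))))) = 818689051 / 14864850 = 55.08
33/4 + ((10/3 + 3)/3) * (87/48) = 1739/144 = 12.08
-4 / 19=-0.21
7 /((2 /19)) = 66.50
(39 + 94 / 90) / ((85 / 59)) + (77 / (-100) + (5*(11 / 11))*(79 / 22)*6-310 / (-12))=1589803 / 9900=160.59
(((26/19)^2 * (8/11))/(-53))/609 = -5408/128171967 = -0.00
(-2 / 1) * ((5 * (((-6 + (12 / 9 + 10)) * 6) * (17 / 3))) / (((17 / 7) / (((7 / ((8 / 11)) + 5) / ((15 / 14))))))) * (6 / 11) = -61152 / 11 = -5559.27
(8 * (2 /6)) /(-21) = -8 /63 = -0.13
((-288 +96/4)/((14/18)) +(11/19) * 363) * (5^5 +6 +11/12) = -30769739/76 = -404864.99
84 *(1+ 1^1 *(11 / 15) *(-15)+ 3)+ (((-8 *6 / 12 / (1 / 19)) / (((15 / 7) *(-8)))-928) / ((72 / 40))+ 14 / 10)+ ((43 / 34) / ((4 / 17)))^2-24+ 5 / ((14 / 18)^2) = -459996161 / 423360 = -1086.54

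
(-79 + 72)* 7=-49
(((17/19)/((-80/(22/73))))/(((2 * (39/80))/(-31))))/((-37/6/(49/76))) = -284053/25351586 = -0.01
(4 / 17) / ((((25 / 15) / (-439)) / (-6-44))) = 52680 / 17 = 3098.82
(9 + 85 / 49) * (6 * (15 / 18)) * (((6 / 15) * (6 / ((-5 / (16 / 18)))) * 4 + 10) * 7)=327172 / 105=3115.92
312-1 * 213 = 99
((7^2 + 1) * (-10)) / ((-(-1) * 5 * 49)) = -100 / 49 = -2.04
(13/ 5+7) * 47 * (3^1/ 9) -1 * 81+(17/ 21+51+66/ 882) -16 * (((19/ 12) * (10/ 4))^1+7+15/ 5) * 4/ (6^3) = 2324813/ 19845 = 117.15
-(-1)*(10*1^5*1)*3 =30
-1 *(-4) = 4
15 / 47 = 0.32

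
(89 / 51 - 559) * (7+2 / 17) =-3438820 / 867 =-3966.34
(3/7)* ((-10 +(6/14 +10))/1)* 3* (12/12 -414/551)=3699/26999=0.14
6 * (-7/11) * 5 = -210/11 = -19.09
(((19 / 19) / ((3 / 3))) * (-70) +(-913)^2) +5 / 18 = 15002987 / 18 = 833499.28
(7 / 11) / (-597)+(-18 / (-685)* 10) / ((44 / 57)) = 305302 / 899679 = 0.34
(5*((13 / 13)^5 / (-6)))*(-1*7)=35 / 6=5.83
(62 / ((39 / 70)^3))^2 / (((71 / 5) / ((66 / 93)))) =1604732360000000 / 249830807031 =6423.28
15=15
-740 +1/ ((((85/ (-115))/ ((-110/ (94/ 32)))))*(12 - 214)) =-59737500/ 80699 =-740.25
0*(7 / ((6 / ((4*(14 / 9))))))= 0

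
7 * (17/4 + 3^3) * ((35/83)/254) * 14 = 214375/42164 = 5.08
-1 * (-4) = 4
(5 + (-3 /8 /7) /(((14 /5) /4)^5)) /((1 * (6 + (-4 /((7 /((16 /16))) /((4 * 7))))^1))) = -0.47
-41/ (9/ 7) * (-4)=1148/ 9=127.56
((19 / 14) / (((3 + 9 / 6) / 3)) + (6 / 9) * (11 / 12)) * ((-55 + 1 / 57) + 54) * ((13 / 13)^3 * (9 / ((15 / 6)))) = -1528 / 285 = -5.36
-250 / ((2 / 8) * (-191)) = 1000 / 191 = 5.24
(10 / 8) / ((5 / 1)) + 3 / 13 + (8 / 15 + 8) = 7031 / 780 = 9.01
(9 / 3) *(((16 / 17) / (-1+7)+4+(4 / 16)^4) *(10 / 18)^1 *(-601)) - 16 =-163867303 / 39168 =-4183.70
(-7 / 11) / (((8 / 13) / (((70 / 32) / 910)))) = -7 / 2816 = -0.00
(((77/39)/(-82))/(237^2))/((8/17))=-1309/1437027696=-0.00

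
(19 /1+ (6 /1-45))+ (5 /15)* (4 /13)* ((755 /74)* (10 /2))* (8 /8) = -21310 /1443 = -14.77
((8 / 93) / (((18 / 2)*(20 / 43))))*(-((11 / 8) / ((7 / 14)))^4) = -629563 / 535680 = -1.18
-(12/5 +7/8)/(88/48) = -393/220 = -1.79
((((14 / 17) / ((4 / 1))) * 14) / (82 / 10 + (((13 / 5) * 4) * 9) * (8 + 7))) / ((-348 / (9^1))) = -735 / 13924292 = -0.00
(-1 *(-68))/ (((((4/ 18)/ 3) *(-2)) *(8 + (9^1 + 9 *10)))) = -459/ 107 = -4.29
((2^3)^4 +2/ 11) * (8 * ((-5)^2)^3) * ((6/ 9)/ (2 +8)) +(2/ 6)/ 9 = 34134848.52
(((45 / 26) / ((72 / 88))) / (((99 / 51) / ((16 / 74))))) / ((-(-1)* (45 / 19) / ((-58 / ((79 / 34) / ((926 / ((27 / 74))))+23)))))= -4718570048 / 18809353251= -0.25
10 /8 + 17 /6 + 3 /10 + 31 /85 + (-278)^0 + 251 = 261883 /1020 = 256.75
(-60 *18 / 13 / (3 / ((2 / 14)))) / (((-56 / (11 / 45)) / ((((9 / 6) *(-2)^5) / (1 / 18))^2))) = 8211456 / 637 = 12890.83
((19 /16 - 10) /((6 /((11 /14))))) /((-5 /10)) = 517 /224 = 2.31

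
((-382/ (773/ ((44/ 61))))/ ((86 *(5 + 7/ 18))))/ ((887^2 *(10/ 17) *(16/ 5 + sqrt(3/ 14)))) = -26183808/ 49361396900552693 + 584460 *sqrt(42)/ 49361396900552693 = -0.00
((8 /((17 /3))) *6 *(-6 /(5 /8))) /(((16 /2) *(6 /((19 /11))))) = -2736 /935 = -2.93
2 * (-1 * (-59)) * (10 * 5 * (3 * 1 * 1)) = 17700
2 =2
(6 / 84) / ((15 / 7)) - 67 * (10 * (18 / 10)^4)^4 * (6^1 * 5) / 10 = -35755877564036295811 / 1464843750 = -24409345750.38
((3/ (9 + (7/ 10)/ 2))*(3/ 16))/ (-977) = -45/ 730796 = -0.00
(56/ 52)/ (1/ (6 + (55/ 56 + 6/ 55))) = 21841/ 2860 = 7.64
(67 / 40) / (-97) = -67 / 3880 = -0.02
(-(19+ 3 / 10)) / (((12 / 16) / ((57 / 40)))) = -3667 / 100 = -36.67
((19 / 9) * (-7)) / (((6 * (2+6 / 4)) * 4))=-19 / 108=-0.18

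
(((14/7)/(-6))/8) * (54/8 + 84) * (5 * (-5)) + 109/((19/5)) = 123.22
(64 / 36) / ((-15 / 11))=-176 / 135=-1.30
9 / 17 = 0.53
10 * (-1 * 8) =-80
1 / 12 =0.08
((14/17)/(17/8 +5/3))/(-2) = -24/221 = -0.11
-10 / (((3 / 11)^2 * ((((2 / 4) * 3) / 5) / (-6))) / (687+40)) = 17593400 / 9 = 1954822.22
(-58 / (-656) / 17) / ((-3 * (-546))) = 29 / 9133488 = 0.00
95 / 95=1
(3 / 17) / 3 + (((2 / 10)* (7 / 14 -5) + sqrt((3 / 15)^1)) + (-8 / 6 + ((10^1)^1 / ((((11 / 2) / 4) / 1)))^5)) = sqrt(5) / 5 + 1670989394441 / 82136010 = 20344.62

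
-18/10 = -9/5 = -1.80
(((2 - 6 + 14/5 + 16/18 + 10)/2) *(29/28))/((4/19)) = 60059/2520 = 23.83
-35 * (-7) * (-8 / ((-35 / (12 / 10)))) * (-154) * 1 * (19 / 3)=-327712 / 5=-65542.40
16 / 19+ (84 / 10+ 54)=6008 / 95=63.24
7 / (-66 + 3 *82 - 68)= 1 / 16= 0.06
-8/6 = -4/3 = -1.33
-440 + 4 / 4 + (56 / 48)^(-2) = -21475 / 49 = -438.27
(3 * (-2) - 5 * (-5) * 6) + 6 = 150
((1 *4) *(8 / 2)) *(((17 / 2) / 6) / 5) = 68 / 15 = 4.53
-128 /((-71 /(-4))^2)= -2048 /5041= -0.41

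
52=52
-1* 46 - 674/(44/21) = -8089/22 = -367.68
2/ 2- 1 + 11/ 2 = 11/ 2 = 5.50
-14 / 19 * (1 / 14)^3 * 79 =-79 / 3724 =-0.02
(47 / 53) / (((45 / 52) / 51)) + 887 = 746713 / 795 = 939.26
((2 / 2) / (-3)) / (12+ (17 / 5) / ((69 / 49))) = -115 / 4973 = -0.02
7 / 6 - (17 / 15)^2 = -53 / 450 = -0.12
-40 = -40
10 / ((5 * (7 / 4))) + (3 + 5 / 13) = 412 / 91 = 4.53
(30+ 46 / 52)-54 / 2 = 101 / 26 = 3.88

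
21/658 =0.03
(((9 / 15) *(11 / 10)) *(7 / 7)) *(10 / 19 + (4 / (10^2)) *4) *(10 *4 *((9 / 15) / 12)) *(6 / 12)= 5379 / 11875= 0.45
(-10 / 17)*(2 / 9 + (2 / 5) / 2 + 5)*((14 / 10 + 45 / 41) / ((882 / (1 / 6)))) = -62464 / 41495895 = -0.00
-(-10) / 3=10 / 3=3.33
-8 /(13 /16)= -128 /13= -9.85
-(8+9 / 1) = -17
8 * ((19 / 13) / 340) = 38 / 1105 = 0.03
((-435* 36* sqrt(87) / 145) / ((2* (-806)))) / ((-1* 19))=-27* sqrt(87) / 7657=-0.03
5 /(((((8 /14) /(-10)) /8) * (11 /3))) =-2100 /11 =-190.91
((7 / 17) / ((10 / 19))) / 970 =133 / 164900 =0.00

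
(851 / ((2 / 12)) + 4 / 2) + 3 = 5111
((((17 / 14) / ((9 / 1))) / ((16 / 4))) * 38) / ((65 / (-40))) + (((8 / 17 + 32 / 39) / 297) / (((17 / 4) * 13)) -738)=-225050783156 / 304621317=-738.79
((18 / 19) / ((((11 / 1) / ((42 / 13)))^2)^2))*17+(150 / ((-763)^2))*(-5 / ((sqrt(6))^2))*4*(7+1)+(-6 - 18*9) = -776540232926877304 / 4625373700758811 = -167.89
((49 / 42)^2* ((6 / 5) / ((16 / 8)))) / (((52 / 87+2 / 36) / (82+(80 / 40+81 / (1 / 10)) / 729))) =8609839 / 82863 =103.90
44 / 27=1.63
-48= -48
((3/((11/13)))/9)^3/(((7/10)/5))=109850/251559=0.44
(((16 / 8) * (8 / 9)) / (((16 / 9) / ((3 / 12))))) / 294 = 0.00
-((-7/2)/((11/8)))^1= 28/11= 2.55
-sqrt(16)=-4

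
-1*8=-8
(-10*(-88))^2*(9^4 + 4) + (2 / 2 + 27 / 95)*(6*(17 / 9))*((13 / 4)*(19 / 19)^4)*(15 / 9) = 869353069481 / 171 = 5083936078.84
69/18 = 23/6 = 3.83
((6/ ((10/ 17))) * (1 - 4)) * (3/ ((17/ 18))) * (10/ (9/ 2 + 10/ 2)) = -1944/ 19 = -102.32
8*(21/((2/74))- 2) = 6200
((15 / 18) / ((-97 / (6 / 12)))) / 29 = -5 / 33756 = -0.00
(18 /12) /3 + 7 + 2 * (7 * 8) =239 /2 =119.50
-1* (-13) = 13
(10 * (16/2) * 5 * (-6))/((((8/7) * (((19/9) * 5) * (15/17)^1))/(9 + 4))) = -55692/19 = -2931.16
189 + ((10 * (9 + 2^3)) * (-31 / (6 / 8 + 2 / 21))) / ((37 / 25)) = -10570497 / 2627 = -4023.79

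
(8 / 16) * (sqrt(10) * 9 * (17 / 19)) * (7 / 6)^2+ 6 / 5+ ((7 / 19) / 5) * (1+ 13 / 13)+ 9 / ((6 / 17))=833 * sqrt(10) / 152+ 5101 / 190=44.18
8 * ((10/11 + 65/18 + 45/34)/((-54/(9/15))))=-7868/15147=-0.52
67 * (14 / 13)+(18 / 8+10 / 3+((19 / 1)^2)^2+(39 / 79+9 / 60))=130399.38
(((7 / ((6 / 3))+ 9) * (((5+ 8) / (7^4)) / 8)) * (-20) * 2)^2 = 2640625 / 23059204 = 0.11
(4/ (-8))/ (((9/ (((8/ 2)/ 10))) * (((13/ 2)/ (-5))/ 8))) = 16/ 117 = 0.14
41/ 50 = 0.82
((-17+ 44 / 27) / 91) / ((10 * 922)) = -0.00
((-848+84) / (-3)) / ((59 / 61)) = 46604 / 177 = 263.30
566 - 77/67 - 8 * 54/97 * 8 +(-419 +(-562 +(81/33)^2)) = -350531055/786379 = -445.75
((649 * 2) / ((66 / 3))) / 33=59 / 33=1.79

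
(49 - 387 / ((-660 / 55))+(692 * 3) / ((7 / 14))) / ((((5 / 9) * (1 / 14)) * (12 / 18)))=160016.85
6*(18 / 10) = 54 / 5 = 10.80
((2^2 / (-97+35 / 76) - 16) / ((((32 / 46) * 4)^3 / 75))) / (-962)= 72962325 / 1256972288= 0.06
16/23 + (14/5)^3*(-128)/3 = -8072336/8625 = -935.92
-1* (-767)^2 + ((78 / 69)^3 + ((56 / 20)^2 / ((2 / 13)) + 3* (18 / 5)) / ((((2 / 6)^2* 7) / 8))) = -1251243989169 / 2129225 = -587652.31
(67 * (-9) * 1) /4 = -603 /4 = -150.75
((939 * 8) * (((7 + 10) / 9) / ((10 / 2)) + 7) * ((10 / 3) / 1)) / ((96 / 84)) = 1454824 / 9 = 161647.11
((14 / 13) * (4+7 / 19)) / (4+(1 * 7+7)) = 0.26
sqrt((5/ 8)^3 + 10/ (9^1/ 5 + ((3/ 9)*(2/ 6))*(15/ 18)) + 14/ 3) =sqrt(24533129418)/ 49056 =3.19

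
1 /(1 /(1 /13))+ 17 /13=18 /13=1.38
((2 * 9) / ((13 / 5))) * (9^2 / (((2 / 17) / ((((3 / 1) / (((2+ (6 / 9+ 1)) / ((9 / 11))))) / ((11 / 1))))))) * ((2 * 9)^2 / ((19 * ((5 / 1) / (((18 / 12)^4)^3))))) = 43211719081593 / 336647168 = 128359.07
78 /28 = 39 /14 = 2.79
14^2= 196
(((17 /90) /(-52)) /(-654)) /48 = 17 /146914560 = 0.00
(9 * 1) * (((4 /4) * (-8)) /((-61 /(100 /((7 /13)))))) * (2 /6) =31200 /427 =73.07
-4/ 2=-2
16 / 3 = 5.33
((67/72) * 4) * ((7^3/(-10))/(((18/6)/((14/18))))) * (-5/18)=160867/17496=9.19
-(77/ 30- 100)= 2923/ 30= 97.43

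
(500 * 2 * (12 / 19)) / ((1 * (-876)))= -1000 / 1387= -0.72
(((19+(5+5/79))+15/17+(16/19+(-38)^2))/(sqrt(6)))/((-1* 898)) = -18752287* sqrt(6)/68742798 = -0.67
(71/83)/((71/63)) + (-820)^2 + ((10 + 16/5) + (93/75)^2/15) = 523222191638/778125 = 672414.06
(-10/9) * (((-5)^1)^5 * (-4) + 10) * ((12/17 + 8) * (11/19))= -22629200/323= -70059.44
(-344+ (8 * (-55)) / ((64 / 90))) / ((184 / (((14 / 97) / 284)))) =-0.00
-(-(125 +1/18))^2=-5067001/324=-15638.89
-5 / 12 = -0.42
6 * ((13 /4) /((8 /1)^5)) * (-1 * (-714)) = 13923 /32768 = 0.42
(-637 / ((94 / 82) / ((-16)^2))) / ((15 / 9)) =-20057856 / 235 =-85352.58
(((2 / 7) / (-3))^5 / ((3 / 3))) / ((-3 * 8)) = 4 / 12252303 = 0.00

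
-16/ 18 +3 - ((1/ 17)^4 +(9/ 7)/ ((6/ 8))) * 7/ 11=8435558/ 8268579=1.02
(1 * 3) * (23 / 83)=69 / 83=0.83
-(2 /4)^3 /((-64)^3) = 1 /2097152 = 0.00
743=743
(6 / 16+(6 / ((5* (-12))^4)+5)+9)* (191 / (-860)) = -5930550191 / 1857600000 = -3.19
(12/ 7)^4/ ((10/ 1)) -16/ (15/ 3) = -28048/ 12005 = -2.34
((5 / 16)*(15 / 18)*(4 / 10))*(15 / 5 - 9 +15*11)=265 / 16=16.56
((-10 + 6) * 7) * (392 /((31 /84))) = -921984 /31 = -29741.42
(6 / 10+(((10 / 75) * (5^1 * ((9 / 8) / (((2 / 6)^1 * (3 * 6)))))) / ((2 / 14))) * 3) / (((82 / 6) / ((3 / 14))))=1161 / 22960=0.05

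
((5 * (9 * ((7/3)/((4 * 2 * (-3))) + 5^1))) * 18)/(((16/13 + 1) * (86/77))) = 15900885/9976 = 1593.91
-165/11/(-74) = 15/74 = 0.20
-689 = -689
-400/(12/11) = -1100/3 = -366.67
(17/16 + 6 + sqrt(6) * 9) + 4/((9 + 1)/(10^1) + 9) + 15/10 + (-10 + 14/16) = -13/80 + 9 * sqrt(6) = 21.88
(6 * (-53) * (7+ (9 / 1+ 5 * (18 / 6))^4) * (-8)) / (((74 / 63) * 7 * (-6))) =-17109242.27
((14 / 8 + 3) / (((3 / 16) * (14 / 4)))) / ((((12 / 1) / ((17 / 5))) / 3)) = 6.15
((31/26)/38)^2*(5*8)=4805/122018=0.04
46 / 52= 23 / 26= 0.88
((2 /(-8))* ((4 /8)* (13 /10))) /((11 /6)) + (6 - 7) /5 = -127 /440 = -0.29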